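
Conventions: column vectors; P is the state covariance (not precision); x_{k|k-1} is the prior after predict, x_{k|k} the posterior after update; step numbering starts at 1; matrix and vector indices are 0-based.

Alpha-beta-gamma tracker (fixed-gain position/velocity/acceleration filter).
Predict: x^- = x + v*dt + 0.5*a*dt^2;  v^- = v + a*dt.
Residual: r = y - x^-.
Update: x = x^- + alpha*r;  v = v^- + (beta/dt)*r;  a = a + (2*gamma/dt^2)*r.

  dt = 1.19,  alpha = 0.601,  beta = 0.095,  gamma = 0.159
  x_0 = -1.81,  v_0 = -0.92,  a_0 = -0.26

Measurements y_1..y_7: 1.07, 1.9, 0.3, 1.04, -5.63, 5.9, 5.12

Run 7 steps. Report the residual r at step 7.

resid = 1.6858

step 1: x_pred=-3.0889  r=4.1589  x^+=-0.5894  v^+=-0.8974  a^+=0.6739
step 2: x_pred=-1.1801  r=3.0801  x^+=0.6710  v^+=0.1505  a^+=1.3656
step 3: x_pred=1.8170  r=-1.5170  x^+=0.9053  v^+=1.6544  a^+=1.0249
step 4: x_pred=3.5998  r=-2.5598  x^+=2.0613  v^+=2.6697  a^+=0.4501
step 5: x_pred=5.5570  r=-11.1870  x^+=-1.1664  v^+=2.3123  a^+=-2.0621
step 6: x_pred=0.1252  r=5.7748  x^+=3.5959  v^+=0.3195  a^+=-0.7653
step 7: x_pred=3.4342  r=1.6858  x^+=4.4474  v^+=-0.4566  a^+=-0.3867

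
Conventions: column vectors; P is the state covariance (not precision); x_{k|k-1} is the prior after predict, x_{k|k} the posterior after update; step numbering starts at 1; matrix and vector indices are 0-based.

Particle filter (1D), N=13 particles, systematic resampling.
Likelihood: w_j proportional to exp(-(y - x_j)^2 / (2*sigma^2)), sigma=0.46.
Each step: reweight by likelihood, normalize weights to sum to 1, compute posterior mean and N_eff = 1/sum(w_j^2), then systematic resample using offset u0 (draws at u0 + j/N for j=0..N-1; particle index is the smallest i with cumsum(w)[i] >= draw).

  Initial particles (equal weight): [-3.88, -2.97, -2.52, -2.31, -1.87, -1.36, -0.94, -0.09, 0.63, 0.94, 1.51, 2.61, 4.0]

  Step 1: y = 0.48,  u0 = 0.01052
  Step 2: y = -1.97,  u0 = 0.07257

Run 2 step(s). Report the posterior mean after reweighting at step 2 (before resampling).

step 1: w=[0.0000, 0.0000, 0.0000, 0.0000, 0.0000, 0.0002, 0.0040, 0.2200, 0.4496, 0.2876, 0.0387, 0.0000, 0.0000]  mean=0.5881  Neff=2.9876  idx=[7, 7, 7, 8, 8, 8, 8, 8, 8, 9, 9, 9, 9]
step 2: w=[0.3330, 0.3330, 0.3330, 0.0002, 0.0002, 0.0002, 0.0002, 0.0002, 0.0002, 0.0000, 0.0000, 0.0000, 0.0000]  mean=-0.0893  Neff=3.0059  idx=[0, 0, 0, 0, 1, 1, 1, 1, 2, 2, 2, 2, 2]

post_mean = -0.0893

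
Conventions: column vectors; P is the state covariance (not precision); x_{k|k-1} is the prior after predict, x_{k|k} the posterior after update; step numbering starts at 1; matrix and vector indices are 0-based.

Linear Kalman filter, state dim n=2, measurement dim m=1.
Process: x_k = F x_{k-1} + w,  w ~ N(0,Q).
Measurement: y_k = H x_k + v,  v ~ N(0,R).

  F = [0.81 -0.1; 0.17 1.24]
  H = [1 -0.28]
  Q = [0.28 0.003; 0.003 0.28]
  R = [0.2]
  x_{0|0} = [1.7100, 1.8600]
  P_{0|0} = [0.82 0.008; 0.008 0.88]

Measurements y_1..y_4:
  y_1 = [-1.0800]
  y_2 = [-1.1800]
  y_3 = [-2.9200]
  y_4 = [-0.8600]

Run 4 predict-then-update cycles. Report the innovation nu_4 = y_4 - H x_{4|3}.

innov = [2.5495]

step 1: x^-=[1.1991, 2.5971]  P^-=[0.8255 0.0147; 0.0147 1.6602]  S=[1.1474]  K=[0.7159; -0.3923]  nu=[-1.5519]  x^+=[0.0882, 3.2059]  P^+=[0.2375 0.3369; 0.3369 1.4836]
step 2: x^-=[-0.2492, 3.9903]  P^-=[0.3961 0.1844; 0.1844 2.7100]  S=[0.7053]  K=[0.4884; -0.8144]  nu=[0.1865]  x^+=[-0.1581, 3.8385]  P^+=[0.2279 0.4650; 0.4650 2.2423]
step 3: x^-=[-0.5119, 4.7328]  P^-=[0.3766 0.2154; 0.2154 3.9303]  S=[0.7641]  K=[0.4139; -1.1583]  nu=[-1.0829]  x^+=[-0.9602, 5.9871]  P^+=[0.2457 0.5818; 0.5818 2.9051]
step 4: x^-=[-1.3764, 7.2608]  P^-=[0.3760 0.2510; 0.2510 4.9993]  S=[0.8274]  K=[0.3695; -1.3885]  nu=[2.5495]  x^+=[-0.4344, 3.7210]  P^+=[0.2630 0.6755; 0.6755 3.4043]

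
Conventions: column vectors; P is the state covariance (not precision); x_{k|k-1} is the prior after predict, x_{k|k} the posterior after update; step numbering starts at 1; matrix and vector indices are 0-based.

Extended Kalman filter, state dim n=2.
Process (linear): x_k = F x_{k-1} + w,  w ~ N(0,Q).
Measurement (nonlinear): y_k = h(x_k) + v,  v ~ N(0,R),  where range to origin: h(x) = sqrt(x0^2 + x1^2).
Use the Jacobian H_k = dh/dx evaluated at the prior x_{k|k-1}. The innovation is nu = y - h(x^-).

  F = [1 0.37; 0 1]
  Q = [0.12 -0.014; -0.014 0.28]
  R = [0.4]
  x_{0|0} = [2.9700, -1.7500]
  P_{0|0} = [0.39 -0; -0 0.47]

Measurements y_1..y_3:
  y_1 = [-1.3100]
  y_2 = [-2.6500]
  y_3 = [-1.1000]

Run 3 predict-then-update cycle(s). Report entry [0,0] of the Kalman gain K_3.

step 1: x^-=[2.3225, -1.7500]  P^-=[0.5743 0.1599; 0.1599 0.7500]  H_jac=[0.7987 -0.6018]  S=[0.8843]  K=[0.4099; -0.3660]  nu=[-4.2180]  x^+=[0.5934, -0.2062]  P^+=[0.4258 0.2926; 0.2926 0.6316]
step 2: x^-=[0.5171, -0.2062]  P^-=[0.8487 0.5122; 0.5122 0.9116]  H_jac=[0.9289 -0.3704]  S=[0.9049]  K=[0.6616; 0.1527]  nu=[-3.2067]  x^+=[-1.6043, -0.6958]  P^+=[0.4527 0.4208; 0.4208 0.8905]
step 3: x^-=[-1.8617, -0.6958]  P^-=[1.0060 0.7363; 0.7363 1.1705]  H_jac=[-0.9367 -0.3501]  S=[1.9091]  K=[-0.6286; -0.5759]  nu=[-3.0875]  x^+=[0.0792, 1.0823]  P^+=[0.2516 0.0451; 0.0451 0.5372]

K[0,0] = -0.6286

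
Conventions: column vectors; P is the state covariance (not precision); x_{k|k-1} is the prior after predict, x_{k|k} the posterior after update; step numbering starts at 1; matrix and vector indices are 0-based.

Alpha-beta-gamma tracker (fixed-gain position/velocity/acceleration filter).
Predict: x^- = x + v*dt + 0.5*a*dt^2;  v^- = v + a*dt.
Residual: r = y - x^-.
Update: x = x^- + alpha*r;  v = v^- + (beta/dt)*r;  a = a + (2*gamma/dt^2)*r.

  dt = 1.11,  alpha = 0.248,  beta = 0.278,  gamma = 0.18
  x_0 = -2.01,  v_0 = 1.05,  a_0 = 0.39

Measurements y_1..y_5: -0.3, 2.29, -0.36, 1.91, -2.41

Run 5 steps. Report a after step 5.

step 1: x_pred=-0.6042  r=0.3042  x^+=-0.5288  v^+=1.5591  a^+=0.4789
step 2: x_pred=1.4968  r=0.7932  x^+=1.6935  v^+=2.2893  a^+=0.7106
step 3: x_pred=4.6725  r=-5.0325  x^+=3.4244  v^+=1.8177  a^+=-0.7598
step 4: x_pred=4.9741  r=-3.0641  x^+=4.2142  v^+=0.2070  a^+=-1.6550
step 5: x_pred=3.4244  r=-5.8344  x^+=1.9775  v^+=-3.0913  a^+=-3.3597

a_post = -3.3597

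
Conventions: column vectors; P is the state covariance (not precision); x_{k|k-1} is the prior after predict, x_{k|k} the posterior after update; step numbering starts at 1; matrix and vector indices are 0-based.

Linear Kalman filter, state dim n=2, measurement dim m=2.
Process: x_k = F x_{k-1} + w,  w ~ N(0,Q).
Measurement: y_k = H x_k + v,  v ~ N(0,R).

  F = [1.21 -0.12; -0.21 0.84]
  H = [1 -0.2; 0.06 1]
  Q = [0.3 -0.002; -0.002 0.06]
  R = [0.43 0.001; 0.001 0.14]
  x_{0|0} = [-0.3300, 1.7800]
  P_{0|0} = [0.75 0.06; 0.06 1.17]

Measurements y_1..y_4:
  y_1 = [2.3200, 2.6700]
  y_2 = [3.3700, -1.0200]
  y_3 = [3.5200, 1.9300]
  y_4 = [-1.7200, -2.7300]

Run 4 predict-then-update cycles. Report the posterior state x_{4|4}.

x_post = [0.6205, -1.0676]

step 1: x^-=[-0.6129, 1.5645]  P^-=[1.3975 -0.2480; -0.2480 0.8975]  S=[1.9626 -0.3397; -0.3397 1.0127]  K=[0.7530 0.0905; -0.0711 0.8476]  nu=[3.2458, 1.1423]  x^+=[1.9345, 2.3019]  P^+=[0.3227 -0.0059; -0.0059 0.1190]
step 2: x^-=[2.0645, 1.5273]  P^-=[0.7759 -0.1022; -0.1022 0.1603]  S=[1.2532 -0.0854; -0.0854 0.2908]  K=[0.6351 -0.0046; -0.0724 0.5088]  nu=[1.6109, -2.6712]  x^+=[3.1001, 0.0517]  P^+=[0.2699 -0.0162; -0.0162 0.0721]
step 3: x^-=[3.7449, -0.6076]  P^-=[0.7008 -0.0947; -0.0947 0.1285]  S=[1.1739 -0.0762; -0.0762 0.2597]  K=[0.6117 -0.0233; -0.0733 0.4515]  nu=[-0.3464, 2.3129]  x^+=[3.4792, 0.4621]  P^+=[0.2594 -0.0182; -0.0182 0.0642]
step 4: x^-=[4.1544, -0.3425]  P^-=[0.6859 -0.0933; -0.0933 0.1232]  S=[1.1582 -0.0747; -0.0747 0.2545]  K=[0.6066 -0.0270; -0.0734 0.4405]  nu=[-5.9429, -2.6368]  x^+=[0.6205, -1.0676]  P^+=[0.2571 -0.0186; -0.0186 0.0627]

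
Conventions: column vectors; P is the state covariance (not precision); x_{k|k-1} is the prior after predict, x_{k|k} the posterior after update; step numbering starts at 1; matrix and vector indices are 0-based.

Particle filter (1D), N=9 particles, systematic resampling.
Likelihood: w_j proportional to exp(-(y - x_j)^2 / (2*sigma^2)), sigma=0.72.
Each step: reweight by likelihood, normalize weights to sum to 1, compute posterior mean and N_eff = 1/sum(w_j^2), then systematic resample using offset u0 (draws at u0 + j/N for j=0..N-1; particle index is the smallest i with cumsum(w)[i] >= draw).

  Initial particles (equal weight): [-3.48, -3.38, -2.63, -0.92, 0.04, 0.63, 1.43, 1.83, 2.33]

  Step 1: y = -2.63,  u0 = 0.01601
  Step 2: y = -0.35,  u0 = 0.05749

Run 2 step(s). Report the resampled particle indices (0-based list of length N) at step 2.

step 1: w=[0.2328, 0.2716, 0.4673, 0.0278, 0.0005, 0.0000, 0.0000, 0.0000, 0.0000]  mean=-2.9826  Neff=2.8812  idx=[0, 0, 1, 1, 1, 2, 2, 2, 2]
step 2: w=[0.0029, 0.0029, 0.0053, 0.0053, 0.0053, 0.2446, 0.2446, 0.2446, 0.2446]  mean=-2.6467  Neff=4.1764  idx=[5, 5, 6, 6, 6, 7, 7, 8, 8]

resampled_idx = [5, 5, 6, 6, 6, 7, 7, 8, 8]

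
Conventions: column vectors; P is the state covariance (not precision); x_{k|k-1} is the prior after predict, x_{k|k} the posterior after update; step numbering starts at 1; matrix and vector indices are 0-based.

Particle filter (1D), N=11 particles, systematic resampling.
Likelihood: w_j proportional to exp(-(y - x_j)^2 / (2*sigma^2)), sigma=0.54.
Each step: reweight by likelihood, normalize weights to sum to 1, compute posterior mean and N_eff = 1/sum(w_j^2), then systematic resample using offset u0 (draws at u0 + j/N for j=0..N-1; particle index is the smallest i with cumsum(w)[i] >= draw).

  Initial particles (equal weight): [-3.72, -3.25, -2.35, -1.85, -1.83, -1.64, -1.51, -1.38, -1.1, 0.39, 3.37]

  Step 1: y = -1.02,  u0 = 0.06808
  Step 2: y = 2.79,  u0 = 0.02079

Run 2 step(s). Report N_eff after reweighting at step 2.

step 1: w=[0.0000, 0.0001, 0.0131, 0.0833, 0.0882, 0.1405, 0.1799, 0.2174, 0.2686, 0.0090, 0.0000]  mean=-1.4404  Neff=5.3625  idx=[3, 4, 5, 6, 6, 7, 7, 7, 8, 8, 8]
step 2: w=[0.0000, 0.0000, 0.0001, 0.0010, 0.0010, 0.0068, 0.0068, 0.0068, 0.3258, 0.3258, 0.3258]  mean=-1.1066  Neff=3.1390  idx=[7, 8, 8, 8, 9, 9, 9, 9, 10, 10, 10]

N_eff = 3.1390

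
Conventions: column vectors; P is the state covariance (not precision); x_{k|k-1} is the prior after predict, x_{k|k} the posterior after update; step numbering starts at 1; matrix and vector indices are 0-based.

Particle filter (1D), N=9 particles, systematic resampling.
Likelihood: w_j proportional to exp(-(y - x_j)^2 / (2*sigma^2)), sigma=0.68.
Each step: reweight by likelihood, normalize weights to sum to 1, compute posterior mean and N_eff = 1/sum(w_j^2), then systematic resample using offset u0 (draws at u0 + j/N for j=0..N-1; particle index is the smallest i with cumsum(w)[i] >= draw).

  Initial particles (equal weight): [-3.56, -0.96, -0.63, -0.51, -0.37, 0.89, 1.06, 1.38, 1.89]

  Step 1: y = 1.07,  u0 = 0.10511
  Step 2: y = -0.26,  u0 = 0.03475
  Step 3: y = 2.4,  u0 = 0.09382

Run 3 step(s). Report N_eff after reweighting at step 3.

step 1: w=[0.0000, 0.0032, 0.0123, 0.0188, 0.0297, 0.2698, 0.2794, 0.2518, 0.1350]  mean=1.1076  Neff=4.2758  idx=[5, 5, 5, 6, 6, 7, 7, 8, 8]
step 2: w=[0.2091, 0.2091, 0.2091, 0.1328, 0.1328, 0.0477, 0.0477, 0.0059, 0.0059]  mean=0.9937  Neff=5.8466  idx=[0, 0, 1, 1, 2, 2, 3, 4, 5]
step 3: w=[0.0758, 0.0758, 0.0758, 0.0758, 0.0758, 0.0758, 0.1279, 0.1279, 0.2895]  mean=1.0754  Neff=6.6226  idx=[1, 2, 4, 5, 6, 7, 8, 8, 8]

N_eff = 6.6226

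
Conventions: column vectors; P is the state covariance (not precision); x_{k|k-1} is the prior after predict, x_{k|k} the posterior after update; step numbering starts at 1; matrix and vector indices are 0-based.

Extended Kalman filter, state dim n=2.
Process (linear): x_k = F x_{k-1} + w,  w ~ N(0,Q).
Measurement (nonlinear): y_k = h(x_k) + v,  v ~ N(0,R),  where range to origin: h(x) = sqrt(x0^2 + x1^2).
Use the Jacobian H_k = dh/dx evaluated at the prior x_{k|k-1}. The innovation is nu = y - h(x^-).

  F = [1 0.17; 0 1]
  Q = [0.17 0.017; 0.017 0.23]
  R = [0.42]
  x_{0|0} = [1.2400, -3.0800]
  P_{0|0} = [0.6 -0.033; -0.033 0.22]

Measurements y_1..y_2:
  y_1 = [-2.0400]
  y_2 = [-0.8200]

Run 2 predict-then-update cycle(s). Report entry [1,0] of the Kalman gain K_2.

K[1,0] = -0.4296

step 1: x^-=[0.7164, -3.0800]  P^-=[0.7651 0.0214; 0.0214 0.4500]  H_jac=[0.2265 -0.9740]  S=[0.8767]  K=[0.1739; -0.4944]  nu=[-5.2022]  x^+=[-0.1885, -0.5080]  P^+=[0.7386 0.0968; 0.0968 0.2357]
step 2: x^-=[-0.2748, -0.5080]  P^-=[0.9483 0.1539; 0.1539 0.4657]  H_jac=[-0.4758 -0.8795]  S=[1.1238]  K=[-0.5220; -0.4296]  nu=[-1.3976]  x^+=[0.4547, 0.0924]  P^+=[0.6422 -0.0982; -0.0982 0.2583]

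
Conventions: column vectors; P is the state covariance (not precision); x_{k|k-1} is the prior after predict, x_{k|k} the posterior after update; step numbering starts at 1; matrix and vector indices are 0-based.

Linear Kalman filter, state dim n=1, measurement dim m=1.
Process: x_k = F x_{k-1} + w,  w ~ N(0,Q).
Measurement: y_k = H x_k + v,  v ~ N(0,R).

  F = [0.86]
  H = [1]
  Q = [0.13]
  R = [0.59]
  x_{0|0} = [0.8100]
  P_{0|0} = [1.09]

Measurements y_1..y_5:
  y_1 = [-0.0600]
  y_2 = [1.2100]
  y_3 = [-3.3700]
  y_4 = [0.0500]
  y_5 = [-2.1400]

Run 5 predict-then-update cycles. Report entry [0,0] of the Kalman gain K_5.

K[0,0] = 0.3140

step 1: x^-=[0.6966]  P^-=[0.9362]  S=[1.5262]  K=[0.6134]  nu=[-0.7566]  x^+=[0.2325]  P^+=[0.3619]
step 2: x^-=[0.1999]  P^-=[0.3977]  S=[0.9877]  K=[0.4026]  nu=[1.0101]  x^+=[0.6066]  P^+=[0.2376]
step 3: x^-=[0.5217]  P^-=[0.3057]  S=[0.8957]  K=[0.3413]  nu=[-3.8917]  x^+=[-0.8065]  P^+=[0.2014]
step 4: x^-=[-0.6936]  P^-=[0.2789]  S=[0.8689]  K=[0.3210]  nu=[0.7436]  x^+=[-0.4549]  P^+=[0.1894]
step 5: x^-=[-0.3912]  P^-=[0.2701]  S=[0.8601]  K=[0.3140]  nu=[-1.7488]  x^+=[-0.9404]  P^+=[0.1853]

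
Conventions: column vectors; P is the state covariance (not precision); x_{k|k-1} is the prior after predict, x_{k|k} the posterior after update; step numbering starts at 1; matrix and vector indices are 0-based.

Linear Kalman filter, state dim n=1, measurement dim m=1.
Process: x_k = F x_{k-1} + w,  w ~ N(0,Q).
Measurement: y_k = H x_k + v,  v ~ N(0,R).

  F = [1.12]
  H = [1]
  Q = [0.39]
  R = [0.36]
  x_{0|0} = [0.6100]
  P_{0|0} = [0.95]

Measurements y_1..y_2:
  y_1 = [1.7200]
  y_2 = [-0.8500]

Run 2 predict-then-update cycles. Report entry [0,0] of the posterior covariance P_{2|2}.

P_post[0,0] = 0.2441

step 1: x^-=[0.6832]  P^-=[1.5817]  S=[1.9417]  K=[0.8146]  nu=[1.0368]  x^+=[1.5278]  P^+=[0.2933]
step 2: x^-=[1.7111]  P^-=[0.7579]  S=[1.1179]  K=[0.6780]  nu=[-2.5611]  x^+=[-0.0252]  P^+=[0.2441]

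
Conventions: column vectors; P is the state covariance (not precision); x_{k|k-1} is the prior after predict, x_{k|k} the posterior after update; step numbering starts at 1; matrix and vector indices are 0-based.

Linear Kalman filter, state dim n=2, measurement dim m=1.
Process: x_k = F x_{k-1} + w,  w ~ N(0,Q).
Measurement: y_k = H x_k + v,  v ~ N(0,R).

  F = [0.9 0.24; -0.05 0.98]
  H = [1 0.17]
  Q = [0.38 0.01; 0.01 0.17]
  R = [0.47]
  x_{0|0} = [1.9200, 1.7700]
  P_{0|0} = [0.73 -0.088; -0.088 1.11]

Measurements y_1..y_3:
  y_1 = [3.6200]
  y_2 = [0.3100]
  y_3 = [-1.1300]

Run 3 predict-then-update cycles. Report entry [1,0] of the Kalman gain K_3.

K[1,0] = 0.3655

step 1: x^-=[2.1528, 1.6386]  P^-=[0.9972 0.1617; 0.1617 1.2465]  S=[1.5582]  K=[0.6576; 0.2397]  nu=[1.1886]  x^+=[2.9345, 1.9236]  P^+=[0.3234 -0.0840; -0.0840 1.1569]
step 2: x^-=[3.1027, 1.7384]  P^-=[0.6723 0.1945; 0.1945 1.2902]  S=[1.2457]  K=[0.5662; 0.3322]  nu=[-3.0882]  x^+=[1.3541, 0.7125]  P^+=[0.2729 -0.0398; -0.0398 1.1527]
step 3: x^-=[1.3897, 0.6305]  P^-=[0.6502 0.2342; 0.2342 1.2816]  S=[1.2369]  K=[0.5579; 0.3655]  nu=[-2.6268]  x^+=[-0.0758, -0.3295]  P^+=[0.2653 -0.0180; -0.0180 1.1164]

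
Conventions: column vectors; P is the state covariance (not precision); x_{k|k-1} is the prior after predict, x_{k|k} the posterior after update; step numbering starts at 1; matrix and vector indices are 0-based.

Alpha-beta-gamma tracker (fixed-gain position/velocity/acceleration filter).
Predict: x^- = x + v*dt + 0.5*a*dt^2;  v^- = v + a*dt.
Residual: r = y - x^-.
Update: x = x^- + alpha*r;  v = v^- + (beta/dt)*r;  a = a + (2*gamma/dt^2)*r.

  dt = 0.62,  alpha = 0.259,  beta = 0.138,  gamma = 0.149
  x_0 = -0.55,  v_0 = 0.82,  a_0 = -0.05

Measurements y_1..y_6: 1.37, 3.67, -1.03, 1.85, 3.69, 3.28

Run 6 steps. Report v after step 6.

v_post = -1.9675

step 1: x_pred=-0.0512  r=1.4212  x^+=0.3169  v^+=1.1053  a^+=1.0518
step 2: x_pred=1.2043  r=2.4657  x^+=1.8429  v^+=2.3062  a^+=2.9632
step 3: x_pred=3.8423  r=-4.8723  x^+=2.5804  v^+=3.0590  a^+=-0.8140
step 4: x_pred=4.3205  r=-2.4705  x^+=3.6807  v^+=2.0044  a^+=-2.7292
step 5: x_pred=4.3988  r=-0.7088  x^+=4.2152  v^+=0.1545  a^+=-3.2787
step 6: x_pred=3.6809  r=-0.4009  x^+=3.5770  v^+=-1.9675  a^+=-3.5895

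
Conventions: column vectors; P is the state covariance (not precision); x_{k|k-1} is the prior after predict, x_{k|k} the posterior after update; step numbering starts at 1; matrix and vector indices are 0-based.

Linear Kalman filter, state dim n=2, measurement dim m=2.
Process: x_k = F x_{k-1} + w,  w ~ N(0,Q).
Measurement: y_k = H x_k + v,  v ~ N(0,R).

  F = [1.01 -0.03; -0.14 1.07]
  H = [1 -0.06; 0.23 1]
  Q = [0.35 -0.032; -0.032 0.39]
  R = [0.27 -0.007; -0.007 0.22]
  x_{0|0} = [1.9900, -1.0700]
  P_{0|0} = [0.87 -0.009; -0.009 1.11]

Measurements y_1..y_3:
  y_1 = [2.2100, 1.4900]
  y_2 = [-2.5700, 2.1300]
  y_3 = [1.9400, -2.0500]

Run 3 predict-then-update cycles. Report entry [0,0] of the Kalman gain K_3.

K[0,0] = 0.6620

step 1: x^-=[2.0420, -1.4235]  P^-=[1.2390 -0.2004; -0.2004 1.6806]  S=[1.5391 -0.0205; -0.0205 1.8739]  K=[0.8136 0.0540; -0.1841 0.8702]  nu=[0.0826, 2.4438]  x^+=[2.2412, 0.6879]  P^+=[0.2167 -0.0436; -0.0436 0.2028]
step 2: x^-=[2.2430, 0.4223]  P^-=[0.5738 -0.1165; -0.1165 0.6395]  S=[0.8601 -0.0283; -0.0283 0.8362]  K=[0.6767 0.0414; -0.1561 0.7274]  nu=[-4.7877, 1.1918]  x^+=[-0.9472, 2.0367]  P^+=[0.1802 -0.0371; -0.0371 0.1696]
step 3: x^-=[-1.0178, 2.3119]  P^-=[0.5362 -0.1031; -0.1031 0.5989]  S=[0.8207 -0.0213; -0.0213 0.7998]  K=[0.6620 0.0429; -0.1509 0.7151]  nu=[3.0965, -4.1278]  x^+=[0.8550, -1.1071]  P^+=[0.1763 -0.0357; -0.0357 0.1666]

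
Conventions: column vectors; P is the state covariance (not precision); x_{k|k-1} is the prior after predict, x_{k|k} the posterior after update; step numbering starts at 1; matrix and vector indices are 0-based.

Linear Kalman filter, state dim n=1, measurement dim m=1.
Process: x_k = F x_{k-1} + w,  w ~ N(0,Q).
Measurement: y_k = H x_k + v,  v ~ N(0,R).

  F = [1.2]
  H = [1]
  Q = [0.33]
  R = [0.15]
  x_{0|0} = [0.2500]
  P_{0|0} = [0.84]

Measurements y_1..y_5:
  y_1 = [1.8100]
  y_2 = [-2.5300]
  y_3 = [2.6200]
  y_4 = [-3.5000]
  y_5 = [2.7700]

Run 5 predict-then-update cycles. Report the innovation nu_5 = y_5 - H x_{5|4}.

step 1: x^-=[0.3000]  P^-=[1.5396]  S=[1.6896]  K=[0.9112]  nu=[1.5100]  x^+=[1.6759]  P^+=[0.1367]
step 2: x^-=[2.0111]  P^-=[0.5268]  S=[0.6768]  K=[0.7784]  nu=[-4.5411]  x^+=[-1.5236]  P^+=[0.1168]
step 3: x^-=[-1.8283]  P^-=[0.4981]  S=[0.6481]  K=[0.7686]  nu=[4.4483]  x^+=[1.5905]  P^+=[0.1153]
step 4: x^-=[1.9086]  P^-=[0.4960]  S=[0.6460]  K=[0.7678]  nu=[-5.4086]  x^+=[-2.2442]  P^+=[0.1152]
step 5: x^-=[-2.6930]  P^-=[0.4958]  S=[0.6458]  K=[0.7677]  nu=[5.4630]  x^+=[1.5012]  P^+=[0.1152]

innov = [5.4630]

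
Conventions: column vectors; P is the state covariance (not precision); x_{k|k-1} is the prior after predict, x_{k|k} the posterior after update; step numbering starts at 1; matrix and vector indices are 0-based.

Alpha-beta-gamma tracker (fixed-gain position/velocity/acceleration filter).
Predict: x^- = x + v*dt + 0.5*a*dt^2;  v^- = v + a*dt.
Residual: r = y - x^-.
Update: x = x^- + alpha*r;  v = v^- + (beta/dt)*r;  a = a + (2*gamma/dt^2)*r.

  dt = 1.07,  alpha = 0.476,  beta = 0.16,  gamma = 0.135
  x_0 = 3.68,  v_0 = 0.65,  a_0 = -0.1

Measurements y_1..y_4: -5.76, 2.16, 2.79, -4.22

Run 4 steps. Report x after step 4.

x_post = -4.1451

step 1: x_pred=4.3183  r=-10.0783  x^+=-0.4790  v^+=-0.9640  a^+=-2.4767
step 2: x_pred=-2.9283  r=5.0883  x^+=-0.5063  v^+=-2.8533  a^+=-1.2768
step 3: x_pred=-4.2902  r=7.0802  x^+=-0.9200  v^+=-3.1607  a^+=0.3929
step 4: x_pred=-4.0770  r=-0.1430  x^+=-4.1451  v^+=-2.7616  a^+=0.3592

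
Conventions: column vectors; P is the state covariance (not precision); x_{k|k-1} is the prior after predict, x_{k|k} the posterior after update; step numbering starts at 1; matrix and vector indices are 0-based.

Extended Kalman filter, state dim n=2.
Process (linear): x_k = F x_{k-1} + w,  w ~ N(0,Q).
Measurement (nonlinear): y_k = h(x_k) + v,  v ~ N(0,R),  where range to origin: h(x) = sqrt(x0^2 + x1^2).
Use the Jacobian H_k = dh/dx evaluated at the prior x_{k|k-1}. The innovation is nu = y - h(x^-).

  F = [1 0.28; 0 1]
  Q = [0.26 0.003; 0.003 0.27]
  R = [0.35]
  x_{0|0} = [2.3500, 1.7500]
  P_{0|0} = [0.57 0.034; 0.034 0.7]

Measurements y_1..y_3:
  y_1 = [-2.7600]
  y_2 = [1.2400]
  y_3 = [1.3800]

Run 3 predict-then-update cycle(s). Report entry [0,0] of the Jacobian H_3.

H_jac[0,0] = -0.8080

step 1: x^-=[2.8400, 1.7500]  P^-=[0.9039 0.2330; 0.2330 0.9700]  H_jac=[0.8513 0.5246]  S=[1.4802]  K=[0.6025; 0.4778]  nu=[-6.0959]  x^+=[-0.8325, -1.1625]  P^+=[0.3667 -0.1931; -0.1931 0.6321]
step 2: x^-=[-1.1580, -1.1625]  P^-=[0.5681 -0.0131; -0.0131 0.9021]  H_jac=[-0.7057 -0.7085]  S=[1.0726]  K=[-0.3651; -0.5872]  nu=[-0.4009]  x^+=[-1.0117, -0.9271]  P^+=[0.4251 -0.2431; -0.2431 0.5322]
step 3: x^-=[-1.2713, -0.9271]  P^-=[0.5907 -0.0910; -0.0910 0.8022]  H_jac=[-0.8080 -0.5892]  S=[0.9274]  K=[-0.4567; -0.4304]  nu=[-0.1934]  x^+=[-1.1829, -0.8439]  P^+=[0.3972 -0.2734; -0.2734 0.6305]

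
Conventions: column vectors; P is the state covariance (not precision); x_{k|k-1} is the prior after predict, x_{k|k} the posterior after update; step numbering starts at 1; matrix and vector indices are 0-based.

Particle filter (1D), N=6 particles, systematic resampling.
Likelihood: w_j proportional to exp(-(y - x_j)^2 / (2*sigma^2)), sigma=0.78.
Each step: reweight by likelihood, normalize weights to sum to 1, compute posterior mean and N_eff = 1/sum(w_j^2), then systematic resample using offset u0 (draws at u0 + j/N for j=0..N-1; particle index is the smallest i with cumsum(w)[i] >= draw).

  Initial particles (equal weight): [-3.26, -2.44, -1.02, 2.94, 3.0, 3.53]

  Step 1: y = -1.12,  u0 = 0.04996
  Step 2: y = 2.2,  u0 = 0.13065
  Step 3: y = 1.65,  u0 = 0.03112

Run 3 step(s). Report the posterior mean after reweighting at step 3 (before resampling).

step 1: w=[0.0185, 0.1905, 0.7910, 0.0000, 0.0000, 0.0000]  mean=-1.3319  Neff=1.5098  idx=[1, 2, 2, 2, 2, 2]
step 2: w=[0.0000, 0.2000, 0.2000, 0.2000, 0.2000, 0.2000]  mean=-1.0200  Neff=5.0002  idx=[1, 2, 3, 4, 4, 5]
step 3: w=[0.1667, 0.1667, 0.1667, 0.1667, 0.1667, 0.1667]  mean=-1.0200  Neff=6.0000  idx=[0, 1, 2, 3, 4, 5]

post_mean = -1.0200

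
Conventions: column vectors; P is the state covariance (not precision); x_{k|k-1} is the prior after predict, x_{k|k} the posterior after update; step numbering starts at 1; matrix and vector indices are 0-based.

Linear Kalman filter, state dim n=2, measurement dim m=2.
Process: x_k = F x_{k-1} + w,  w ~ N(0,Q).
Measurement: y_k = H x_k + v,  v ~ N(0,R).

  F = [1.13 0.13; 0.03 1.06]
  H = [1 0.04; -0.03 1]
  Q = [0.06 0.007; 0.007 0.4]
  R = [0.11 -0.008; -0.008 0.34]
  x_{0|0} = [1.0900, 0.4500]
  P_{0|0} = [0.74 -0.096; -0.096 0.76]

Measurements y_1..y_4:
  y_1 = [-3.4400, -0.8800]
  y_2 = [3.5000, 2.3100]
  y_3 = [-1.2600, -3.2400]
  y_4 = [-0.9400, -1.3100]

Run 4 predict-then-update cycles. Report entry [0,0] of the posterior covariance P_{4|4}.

P_post[0,0] = 0.0619

step 1: x^-=[1.2902, 0.5097]  P^-=[0.9895 0.0215; 0.0215 1.2485]  S=[1.1033 0.0337; 0.0337 1.5881]  K=[0.8984 -0.0242; 0.0407 0.7849]  nu=[-4.7506, -1.3510]  x^+=[-2.9452, -0.7443]  P^+=[0.0995 -0.0124; -0.0124 0.2662]
step 2: x^-=[-3.4248, -0.8773]  P^-=[0.1879 0.0321; 0.0321 0.6984]  S=[0.3016 0.0464; 0.0464 1.0366]  K=[0.6277 -0.0025; 0.0963 0.6685]  nu=[6.9599, 3.0845]  x^+=[0.9362, 1.8549]  P^+=[0.0692 -0.0038; -0.0038 0.2264]
step 3: x^-=[1.2990, 1.9942]  P^-=[0.1511 0.0360; 0.0360 0.6542]  S=[0.2650 0.0496; 0.0496 0.9922]  K=[0.5750 0.0030; 0.1124 0.6527]  nu=[-2.6388, -5.1953]  x^+=[-0.2337, -1.6931]  P^+=[0.0633 -0.0017; -0.0017 0.2210]
step 4: x^-=[-0.4842, -1.8017]  P^-=[0.1441 0.0376; 0.0376 0.6482]  S=[0.2581 0.0511; 0.0511 0.9861]  K=[0.5631 0.0045; 0.1172 0.6501]  nu=[-0.3838, 0.4772]  x^+=[-0.6981, -1.5364]  P^+=[0.0619 -0.0011; -0.0011 0.2201]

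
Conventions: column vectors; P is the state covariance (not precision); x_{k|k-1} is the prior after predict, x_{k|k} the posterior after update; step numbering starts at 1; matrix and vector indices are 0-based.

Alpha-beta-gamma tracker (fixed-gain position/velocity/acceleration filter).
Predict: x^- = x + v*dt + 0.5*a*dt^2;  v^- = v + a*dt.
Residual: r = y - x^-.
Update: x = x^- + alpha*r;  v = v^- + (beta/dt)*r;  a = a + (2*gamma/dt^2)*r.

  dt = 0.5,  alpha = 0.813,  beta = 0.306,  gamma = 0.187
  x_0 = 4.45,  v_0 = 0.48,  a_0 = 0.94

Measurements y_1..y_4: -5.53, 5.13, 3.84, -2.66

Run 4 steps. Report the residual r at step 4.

resid = -7.0605

step 1: x_pred=4.8075  r=-10.3375  x^+=-3.5969  v^+=-5.3765  a^+=-14.5249
step 2: x_pred=-8.1008  r=13.2308  x^+=2.6558  v^+=-4.5418  a^+=5.2683
step 3: x_pred=1.0435  r=2.7965  x^+=3.3171  v^+=-0.1961  a^+=9.4519
step 4: x_pred=4.4005  r=-7.0605  x^+=-1.3397  v^+=0.2088  a^+=-1.1106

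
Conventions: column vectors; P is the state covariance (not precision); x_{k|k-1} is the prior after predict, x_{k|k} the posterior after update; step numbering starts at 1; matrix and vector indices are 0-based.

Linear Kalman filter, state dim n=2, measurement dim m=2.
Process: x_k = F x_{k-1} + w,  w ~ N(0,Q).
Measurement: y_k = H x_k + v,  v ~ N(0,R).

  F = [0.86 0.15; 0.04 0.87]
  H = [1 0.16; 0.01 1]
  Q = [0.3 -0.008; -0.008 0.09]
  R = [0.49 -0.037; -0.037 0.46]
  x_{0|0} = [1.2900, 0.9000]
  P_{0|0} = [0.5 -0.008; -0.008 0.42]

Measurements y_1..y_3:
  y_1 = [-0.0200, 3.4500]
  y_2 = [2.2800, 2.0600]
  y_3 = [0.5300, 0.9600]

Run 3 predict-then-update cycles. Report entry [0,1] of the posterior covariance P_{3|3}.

step 1: x^-=[1.2444, 0.8346]  P^-=[0.6772 0.0580; 0.0580 0.4081]  S=[1.1962 0.0931; 0.0931 0.8694]  K=[0.5729 0.0131; 0.0670 0.4630]  nu=[-1.3979, 2.6030]  x^+=[0.4777, 1.9460]  P^+=[0.2831 -0.0180; -0.0180 0.2107]
step 2: x^-=[0.7027, 1.7121]  P^-=[0.5095 0.0157; 0.0157 0.2486]  S=[1.0108 0.0236; 0.0236 0.7090]  K=[0.5062 0.0124; 0.0467 0.3494]  nu=[1.3034, 0.3409]  x^+=[1.3667, 1.8921]  P^+=[0.2501 -0.0155; -0.0155 0.1591]
step 3: x^-=[1.4592, 1.7008]  P^-=[0.4845 0.0097; 0.0097 0.2098]  S=[0.9830 0.0111; 0.0111 0.6700]  K=[0.4943 0.0135; 0.0405 0.3126]  nu=[-1.2013, -0.7554]  x^+=[0.8552, 1.4161]  P^+=[0.2440 -0.0145; -0.0145 0.1424]

P_post[0,1] = -0.0145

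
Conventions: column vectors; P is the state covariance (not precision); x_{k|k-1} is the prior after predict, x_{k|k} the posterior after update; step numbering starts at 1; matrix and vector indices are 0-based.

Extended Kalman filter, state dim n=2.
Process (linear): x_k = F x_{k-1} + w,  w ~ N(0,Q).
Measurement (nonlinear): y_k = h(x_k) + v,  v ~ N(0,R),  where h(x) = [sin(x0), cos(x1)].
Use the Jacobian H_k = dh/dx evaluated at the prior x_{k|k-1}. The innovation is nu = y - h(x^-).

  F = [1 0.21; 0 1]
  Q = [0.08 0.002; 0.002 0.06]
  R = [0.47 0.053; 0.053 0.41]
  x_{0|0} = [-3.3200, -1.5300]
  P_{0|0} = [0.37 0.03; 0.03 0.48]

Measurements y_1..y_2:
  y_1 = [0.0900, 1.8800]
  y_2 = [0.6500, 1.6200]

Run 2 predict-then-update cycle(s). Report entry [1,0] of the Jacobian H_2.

step 1: x^-=[-3.6413, -1.5300]  P^-=[0.4838 0.1328; 0.1328 0.5400]  H_jac=[-0.8777 0.0000; 0.0000 0.9992]  S=[0.8427 -0.0635; -0.0635 0.9491]  K=[-0.4958 0.1066; -0.0960 0.5621]  nu=[-0.3892, 1.8392]  x^+=[-3.2522, -0.4589]  P^+=[0.2591 0.0175; 0.0175 0.2255]
step 2: x^-=[-3.3485, -0.4589]  P^-=[0.3564 0.0668; 0.0668 0.2855]  H_jac=[-0.9787 0.0000; 0.0000 0.4429]  S=[0.8113 0.0240; 0.0240 0.4660]  K=[-0.4324 0.0858; -0.0888 0.2760]  nu=[0.4445, 0.7235]  x^+=[-3.4787, -0.2987]  P^+=[0.2030 0.0277; 0.0277 0.2448]

H_jac[1,0] = 0.0000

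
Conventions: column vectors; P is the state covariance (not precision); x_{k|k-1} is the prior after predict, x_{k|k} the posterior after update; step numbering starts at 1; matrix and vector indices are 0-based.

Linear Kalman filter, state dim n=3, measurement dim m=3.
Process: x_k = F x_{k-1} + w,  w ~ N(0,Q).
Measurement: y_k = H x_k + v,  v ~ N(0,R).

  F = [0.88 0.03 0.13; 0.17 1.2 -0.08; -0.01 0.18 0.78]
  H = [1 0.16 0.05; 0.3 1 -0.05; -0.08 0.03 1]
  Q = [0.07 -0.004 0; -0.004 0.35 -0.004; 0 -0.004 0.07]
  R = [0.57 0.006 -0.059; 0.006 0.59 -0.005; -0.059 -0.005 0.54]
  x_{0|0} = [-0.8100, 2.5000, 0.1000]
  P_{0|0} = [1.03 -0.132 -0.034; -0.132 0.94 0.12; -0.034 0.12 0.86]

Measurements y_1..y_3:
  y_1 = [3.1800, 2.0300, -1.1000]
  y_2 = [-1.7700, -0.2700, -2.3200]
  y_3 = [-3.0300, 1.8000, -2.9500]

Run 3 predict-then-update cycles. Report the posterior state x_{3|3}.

step 1: x^-=[-0.6248, 2.8543, 0.5361]  P^-=[0.8692 0.0550 0.0447; 0.0550 1.6629 0.2472; 0.0447 0.2472 0.6585]  S=[1.5094 0.5976 -0.0023; 0.5976 2.3397 0.2476; -0.0023 0.2476 1.2130]  K=[0.5890 -0.0149 -0.0150; -0.0635 0.7187 0.0945; 0.0696 0.0222 0.5416]  nu=[3.3213, -0.6101, -1.7717]  x^+=[1.3672, 2.0374, -0.2058]  P^+=[0.3550 -0.1122 -0.0110; -0.1122 0.4583 0.0284; -0.0110 0.0284 0.2865]
step 2: x^-=[1.2375, 2.6938, 0.1925]  P^-=[0.3420 -0.0515 0.0044; -0.0515 0.9711 0.0992; 0.0044 0.0992 0.2678]  S=[0.9230 0.2133 -0.0487; 0.2133 1.5515 0.1066; -0.0487 0.1066 0.8163]  K=[0.3654 -0.0171 -0.0059; -0.0187 0.6097 0.0815; 0.0478 0.0269 0.3306]  nu=[-3.4481, -3.3254, -2.4944]  x^+=[0.0489, 0.5276, -0.8861]  P^+=[0.2207 -0.0743 -0.0048; -0.0743 0.3827 0.0246; -0.0048 0.0246 0.1744]
step 3: x^-=[-0.0563, 0.7123, -0.5967]  P^-=[0.2394 -0.0338 0.0039; -0.0338 0.8737 0.0881; 0.0039 0.0881 0.1958]  S=[0.8232 0.1852 -0.0466; 0.1852 1.4565 0.0972; -0.0466 0.0972 0.7429]  K=[0.2866 -0.0103 -0.0025; 0.0074 0.5835 0.0816; 0.0417 0.0316 0.2652]  nu=[-3.0578, 1.0748, -2.3792]  x^+=[-0.9379, 1.1226, -1.3212]  P^+=[0.1726 -0.0563 -0.0027; -0.0563 0.3620 0.0253; -0.0027 0.0253 0.1396]

x_post = [-0.9379, 1.1226, -1.3212]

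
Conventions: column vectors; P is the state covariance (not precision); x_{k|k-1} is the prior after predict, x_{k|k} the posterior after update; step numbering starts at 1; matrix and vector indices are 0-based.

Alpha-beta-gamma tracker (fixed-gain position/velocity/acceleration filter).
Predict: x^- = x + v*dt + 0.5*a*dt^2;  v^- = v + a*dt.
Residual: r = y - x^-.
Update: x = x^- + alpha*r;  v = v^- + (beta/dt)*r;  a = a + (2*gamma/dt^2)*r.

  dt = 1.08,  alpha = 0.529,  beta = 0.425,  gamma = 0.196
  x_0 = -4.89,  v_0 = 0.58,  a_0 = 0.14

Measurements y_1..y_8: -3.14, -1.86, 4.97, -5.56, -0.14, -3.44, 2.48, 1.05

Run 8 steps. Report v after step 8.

step 1: x_pred=-4.1820  r=1.0420  x^+=-3.6308  v^+=1.1412  a^+=0.4902
step 2: x_pred=-2.1124  r=0.2524  x^+=-1.9789  v^+=1.7699  a^+=0.5750
step 3: x_pred=0.2680  r=4.7020  x^+=2.7554  v^+=4.2412  a^+=2.1552
step 4: x_pred=8.5928  r=-14.1528  x^+=1.1060  v^+=0.9995  a^+=-2.6012
step 5: x_pred=0.6684  r=-0.8084  x^+=0.2408  v^+=-2.1279  a^+=-2.8729
step 6: x_pred=-3.7329  r=0.2929  x^+=-3.5780  v^+=-5.1154  a^+=-2.7745
step 7: x_pred=-10.7207  r=13.2007  x^+=-3.7375  v^+=-2.9171  a^+=1.6620
step 8: x_pred=-5.9187  r=6.9687  x^+=-2.2323  v^+=1.6201  a^+=4.0040

v_post = 1.6201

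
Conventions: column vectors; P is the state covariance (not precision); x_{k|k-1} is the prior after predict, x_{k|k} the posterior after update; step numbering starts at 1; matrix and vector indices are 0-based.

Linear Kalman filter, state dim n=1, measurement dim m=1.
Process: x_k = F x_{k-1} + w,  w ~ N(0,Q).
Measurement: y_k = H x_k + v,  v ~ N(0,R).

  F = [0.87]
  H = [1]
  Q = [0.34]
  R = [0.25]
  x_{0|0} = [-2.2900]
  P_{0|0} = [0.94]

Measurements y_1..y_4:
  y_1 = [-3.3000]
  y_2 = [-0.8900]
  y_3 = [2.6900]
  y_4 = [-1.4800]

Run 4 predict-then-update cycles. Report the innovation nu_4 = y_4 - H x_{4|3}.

innov = [-2.6104]

step 1: x^-=[-1.9923]  P^-=[1.0515]  S=[1.3015]  K=[0.8079]  nu=[-1.3077]  x^+=[-3.0488]  P^+=[0.2020]
step 2: x^-=[-2.6525]  P^-=[0.4929]  S=[0.7429]  K=[0.6635]  nu=[1.7625]  x^+=[-1.4831]  P^+=[0.1659]
step 3: x^-=[-1.2903]  P^-=[0.4655]  S=[0.7155]  K=[0.6506]  nu=[3.9803]  x^+=[1.2993]  P^+=[0.1627]
step 4: x^-=[1.1304]  P^-=[0.4631]  S=[0.7131]  K=[0.6494]  nu=[-2.6104]  x^+=[-0.5648]  P^+=[0.1624]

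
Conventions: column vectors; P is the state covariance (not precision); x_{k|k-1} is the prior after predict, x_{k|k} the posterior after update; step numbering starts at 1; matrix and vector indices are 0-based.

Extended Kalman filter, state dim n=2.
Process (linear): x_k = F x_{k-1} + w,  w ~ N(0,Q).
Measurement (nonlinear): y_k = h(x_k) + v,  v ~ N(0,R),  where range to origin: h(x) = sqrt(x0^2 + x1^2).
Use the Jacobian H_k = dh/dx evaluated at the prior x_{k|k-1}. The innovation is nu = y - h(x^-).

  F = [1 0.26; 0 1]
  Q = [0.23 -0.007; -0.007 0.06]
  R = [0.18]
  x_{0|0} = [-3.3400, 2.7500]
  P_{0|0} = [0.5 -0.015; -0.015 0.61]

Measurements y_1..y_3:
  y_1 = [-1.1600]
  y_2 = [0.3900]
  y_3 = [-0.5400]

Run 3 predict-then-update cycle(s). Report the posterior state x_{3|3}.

step 1: x^-=[-2.6250, 2.7500]  P^-=[0.7634 0.1366; 0.1366 0.6700]  H_jac=[-0.6905 0.7234]  S=[0.7581]  K=[-0.5650; 0.5149]  nu=[-4.9617]  x^+=[0.1784, 0.1953]  P^+=[0.5214 0.3571; 0.3571 0.4690]
step 2: x^-=[0.2292, 0.1953]  P^-=[0.9688 0.4721; 0.4721 0.5290]  H_jac=[0.7611 0.6486]  S=[1.4299]  K=[0.7298; 0.4913]  nu=[0.0889]  x^+=[0.2940, 0.2390]  P^+=[0.2072 -0.0406; -0.0406 0.1839]
step 3: x^-=[0.3562, 0.2390]  P^-=[0.4285 0.0002; 0.0002 0.2439]  H_jac=[0.8304 0.5571]  S=[0.5515]  K=[0.6455; 0.2468]  nu=[-0.9689]  x^+=[-0.2693, -0.0002]  P^+=[0.1987 -0.0876; -0.0876 0.2104]

x_post = [-0.2693, -0.0002]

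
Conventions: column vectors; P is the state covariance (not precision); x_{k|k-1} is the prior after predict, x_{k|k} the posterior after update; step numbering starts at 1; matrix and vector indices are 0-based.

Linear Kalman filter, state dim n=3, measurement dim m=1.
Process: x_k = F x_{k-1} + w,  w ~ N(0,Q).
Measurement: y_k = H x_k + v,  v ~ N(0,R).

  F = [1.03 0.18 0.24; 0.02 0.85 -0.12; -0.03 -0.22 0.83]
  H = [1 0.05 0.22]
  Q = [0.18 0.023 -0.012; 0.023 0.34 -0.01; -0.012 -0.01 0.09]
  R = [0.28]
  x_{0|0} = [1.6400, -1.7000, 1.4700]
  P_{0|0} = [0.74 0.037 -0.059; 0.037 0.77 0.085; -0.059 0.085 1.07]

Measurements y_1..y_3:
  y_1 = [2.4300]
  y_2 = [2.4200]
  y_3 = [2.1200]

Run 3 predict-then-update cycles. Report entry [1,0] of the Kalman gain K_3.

step 1: x^-=[1.7360, -1.5886, 1.5449]  P^-=[1.0435 0.1803 0.0974; 0.1803 0.8962 -0.2011; 0.0974 -0.2011 0.8374]  S=[1.4228]  K=[0.7549; 0.1271; 0.1909]  nu=[0.4336]  x^+=[2.0633, -1.5335, 1.6277]  P^+=[0.2328 0.0438 -0.1076; 0.0438 0.8732 -0.2356; -0.1076 -0.2356 0.7856]
step 2: x^-=[2.2398, -1.4575, 1.6264]  P^-=[0.4432 0.1471 -0.0214; 0.1471 1.0324 -0.4276; -0.0214 -0.4276 0.7657]  S=[0.7588]  K=[0.5876; 0.1379; 0.1656]  nu=[-0.1047]  x^+=[2.1782, -1.4720, 1.6091]  P^+=[0.1812 0.0856 -0.0953; 0.0856 1.0180 -0.4449; -0.0953 -0.4449 0.7448]
step 3: x^-=[2.3648, -1.4007, 1.5940]  P^-=[0.3943 0.1664 -0.0531; 0.1664 1.1804 -0.6048; -0.0531 -0.6048 0.8209]  S=[0.6970]  K=[0.5609; 0.1326; 0.1395]  nu=[-0.5255]  x^+=[2.0701, -1.4703, 1.5207]  P^+=[0.1750 0.1146 -0.1077; 0.1146 1.1682 -0.6177; -0.1077 -0.6177 0.8074]

K[1,0] = 0.1326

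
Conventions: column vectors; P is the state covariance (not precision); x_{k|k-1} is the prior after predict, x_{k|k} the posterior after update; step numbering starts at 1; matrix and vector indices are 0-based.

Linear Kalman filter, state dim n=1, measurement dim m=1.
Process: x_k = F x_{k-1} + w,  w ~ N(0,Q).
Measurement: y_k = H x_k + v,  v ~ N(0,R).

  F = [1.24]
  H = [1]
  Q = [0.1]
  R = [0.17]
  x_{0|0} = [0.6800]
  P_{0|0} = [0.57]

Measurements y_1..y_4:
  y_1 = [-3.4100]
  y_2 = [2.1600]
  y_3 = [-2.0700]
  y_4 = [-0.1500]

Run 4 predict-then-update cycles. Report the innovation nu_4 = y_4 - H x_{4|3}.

step 1: x^-=[0.8432]  P^-=[0.9764]  S=[1.1464]  K=[0.8517]  nu=[-4.2532]  x^+=[-2.7793]  P^+=[0.1448]
step 2: x^-=[-3.4463]  P^-=[0.3226]  S=[0.4926]  K=[0.6549]  nu=[5.6063]  x^+=[0.2253]  P^+=[0.1113]
step 3: x^-=[0.2794]  P^-=[0.2712]  S=[0.4412]  K=[0.6147]  nu=[-2.3494]  x^+=[-1.1647]  P^+=[0.1045]
step 4: x^-=[-1.4443]  P^-=[0.2607]  S=[0.4307]  K=[0.6053]  nu=[1.2943]  x^+=[-0.6609]  P^+=[0.1029]

innov = [1.2943]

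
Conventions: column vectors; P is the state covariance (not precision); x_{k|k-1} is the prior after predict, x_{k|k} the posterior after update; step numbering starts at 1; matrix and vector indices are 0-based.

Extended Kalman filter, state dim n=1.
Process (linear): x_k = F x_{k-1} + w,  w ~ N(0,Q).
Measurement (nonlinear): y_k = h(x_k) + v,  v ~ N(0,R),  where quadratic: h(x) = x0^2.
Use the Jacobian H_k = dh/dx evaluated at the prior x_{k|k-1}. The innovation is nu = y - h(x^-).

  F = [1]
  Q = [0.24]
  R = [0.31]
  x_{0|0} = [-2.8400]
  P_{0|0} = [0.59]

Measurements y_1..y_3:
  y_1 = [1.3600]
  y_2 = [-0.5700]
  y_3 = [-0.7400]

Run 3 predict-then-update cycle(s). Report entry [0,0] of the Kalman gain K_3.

K[0,0] = -0.4354

step 1: x^-=[-2.8400]  P^-=[0.8300]  H_jac=[-5.6800]  S=[27.0878]  K=[-0.1740]  nu=[-6.7056]  x^+=[-1.6729]  P^+=[0.0095]
step 2: x^-=[-1.6729]  P^-=[0.2495]  H_jac=[-3.3459]  S=[3.1031]  K=[-0.2690]  nu=[-3.3688]  x^+=[-0.7667]  P^+=[0.0249]
step 3: x^-=[-0.7667]  P^-=[0.2649]  H_jac=[-1.5334]  S=[0.9329]  K=[-0.4354]  nu=[-1.3278]  x^+=[-0.1885]  P^+=[0.0880]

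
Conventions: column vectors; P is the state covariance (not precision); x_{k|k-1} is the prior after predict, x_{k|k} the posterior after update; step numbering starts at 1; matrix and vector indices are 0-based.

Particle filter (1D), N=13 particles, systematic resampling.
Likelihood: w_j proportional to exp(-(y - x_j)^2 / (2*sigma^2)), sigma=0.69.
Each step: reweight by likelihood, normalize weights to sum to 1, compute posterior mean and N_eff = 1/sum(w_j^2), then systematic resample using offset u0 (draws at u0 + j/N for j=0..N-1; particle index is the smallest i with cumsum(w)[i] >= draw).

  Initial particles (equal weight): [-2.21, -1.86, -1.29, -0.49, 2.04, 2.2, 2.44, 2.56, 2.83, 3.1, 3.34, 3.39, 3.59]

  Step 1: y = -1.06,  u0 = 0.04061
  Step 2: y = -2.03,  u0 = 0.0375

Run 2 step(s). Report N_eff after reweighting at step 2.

N_eff = 9.1847

step 1: w=[0.1032, 0.2113, 0.3914, 0.2941, 0.0000, 0.0000, 0.0000, 0.0000, 0.0000, 0.0000, 0.0000, 0.0000, 0.0000]  mean=-1.2699  Neff=3.3900  idx=[0, 1, 1, 1, 2, 2, 2, 2, 2, 3, 3, 3, 3]
step 2: w=[0.1377, 0.1382, 0.1382, 0.1382, 0.0801, 0.0801, 0.0801, 0.0801, 0.0801, 0.0118, 0.0118, 0.0118, 0.0118]  mean=-1.6151  Neff=9.1847  idx=[0, 0, 1, 1, 2, 3, 3, 4, 5, 6, 7, 8, 9]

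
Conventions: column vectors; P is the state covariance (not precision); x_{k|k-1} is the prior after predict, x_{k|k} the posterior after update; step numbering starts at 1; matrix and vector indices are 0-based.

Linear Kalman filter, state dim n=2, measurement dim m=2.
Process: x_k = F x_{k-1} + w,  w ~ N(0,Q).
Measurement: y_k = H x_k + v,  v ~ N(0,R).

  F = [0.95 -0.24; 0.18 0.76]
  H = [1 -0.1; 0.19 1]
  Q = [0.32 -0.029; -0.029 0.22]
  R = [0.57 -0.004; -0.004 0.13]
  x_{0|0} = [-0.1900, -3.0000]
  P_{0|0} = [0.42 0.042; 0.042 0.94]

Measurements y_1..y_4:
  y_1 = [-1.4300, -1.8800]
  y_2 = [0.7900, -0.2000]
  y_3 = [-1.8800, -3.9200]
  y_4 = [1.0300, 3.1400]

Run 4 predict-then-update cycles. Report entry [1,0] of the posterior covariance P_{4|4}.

step 1: x^-=[0.5395, -2.3142]  P^-=[0.7340 -0.1001; -0.1001 0.7880]  S=[1.3319 -0.0416; -0.0416 0.9065]  K=[0.5608 0.0691; -0.1080 0.8434]  nu=[-2.2009, 0.3317]  x^+=[-0.6718, -1.7967]  P^+=[0.3141 -0.0529; -0.0529 0.1201]
step 2: x^-=[-0.2070, -1.4864]  P^-=[0.6345 -0.0331; -0.0331 0.2851]  S=[1.2140 0.0555; 0.0555 0.4254]  K=[0.5191 0.1377; -0.0812 0.6660]  nu=[0.8484, 1.3258]  x^+=[0.4160, -0.6724]  P^+=[0.2914 -0.0395; -0.0395 0.0944]
step 3: x^-=[0.5566, -0.4362]  P^-=[0.6064 -0.0232; -0.0232 0.2732]  S=[1.1838 0.0611; 0.0611 0.4162]  K=[0.5067 0.1466; -0.0766 0.6569]  nu=[-2.4802, -3.5896]  x^+=[-1.2264, -2.6042]  P^+=[0.2845 -0.0370; -0.0370 0.0927]
step 4: x^-=[-0.5400, -2.2000]  P^-=[0.5990 -0.0224; -0.0224 0.2727]  S=[1.1762 0.0606; 0.0606 0.4158]  K=[0.5036 0.1465; -0.0760 0.6566]  nu=[1.3500, 5.4426]  x^+=[0.9372, 1.2711]  P^+=[0.2828 -0.0367; -0.0367 0.0926]

P_post[1,0] = -0.0367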